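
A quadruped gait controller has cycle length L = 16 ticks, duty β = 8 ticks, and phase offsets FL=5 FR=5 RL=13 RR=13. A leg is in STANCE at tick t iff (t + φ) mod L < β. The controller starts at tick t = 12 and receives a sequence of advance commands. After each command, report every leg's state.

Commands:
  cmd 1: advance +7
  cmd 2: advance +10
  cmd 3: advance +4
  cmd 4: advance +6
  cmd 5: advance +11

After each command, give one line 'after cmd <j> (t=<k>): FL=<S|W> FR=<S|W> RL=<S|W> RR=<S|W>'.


start t=12: FL=S FR=S RL=W RR=W
cmd 1: advance +7 → t=19, phase=(8,8,0,0) → FL=W FR=W RL=S RR=S
cmd 2: advance +10 → t=29, phase=(2,2,10,10) → FL=S FR=S RL=W RR=W
cmd 3: advance +4 → t=33, phase=(6,6,14,14) → FL=S FR=S RL=W RR=W
cmd 4: advance +6 → t=39, phase=(12,12,4,4) → FL=W FR=W RL=S RR=S
cmd 5: advance +11 → t=50, phase=(7,7,15,15) → FL=S FR=S RL=W RR=W

after cmd 1 (t=19): FL=W FR=W RL=S RR=S
after cmd 2 (t=29): FL=S FR=S RL=W RR=W
after cmd 3 (t=33): FL=S FR=S RL=W RR=W
after cmd 4 (t=39): FL=W FR=W RL=S RR=S
after cmd 5 (t=50): FL=S FR=S RL=W RR=W


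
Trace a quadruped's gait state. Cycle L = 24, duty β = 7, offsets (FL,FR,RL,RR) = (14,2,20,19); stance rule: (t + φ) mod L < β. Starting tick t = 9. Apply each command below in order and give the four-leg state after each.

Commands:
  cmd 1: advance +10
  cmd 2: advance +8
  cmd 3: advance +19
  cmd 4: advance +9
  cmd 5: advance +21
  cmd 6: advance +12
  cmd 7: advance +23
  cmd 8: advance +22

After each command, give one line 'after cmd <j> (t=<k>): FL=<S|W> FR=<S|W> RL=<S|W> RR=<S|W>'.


after cmd 1 (t=19): FL=W FR=W RL=W RR=W
after cmd 2 (t=27): FL=W FR=S RL=W RR=W
after cmd 3 (t=46): FL=W FR=S RL=W RR=W
after cmd 4 (t=55): FL=W FR=W RL=S RR=S
after cmd 5 (t=76): FL=W FR=S RL=S RR=W
after cmd 6 (t=88): FL=S FR=W RL=W RR=W
after cmd 7 (t=111): FL=S FR=W RL=W RR=W
after cmd 8 (t=133): FL=S FR=W RL=W RR=W

start t=9: FL=W FR=W RL=S RR=S
cmd 1: advance +10 → t=19, phase=(9,21,15,14) → FL=W FR=W RL=W RR=W
cmd 2: advance +8 → t=27, phase=(17,5,23,22) → FL=W FR=S RL=W RR=W
cmd 3: advance +19 → t=46, phase=(12,0,18,17) → FL=W FR=S RL=W RR=W
cmd 4: advance +9 → t=55, phase=(21,9,3,2) → FL=W FR=W RL=S RR=S
cmd 5: advance +21 → t=76, phase=(18,6,0,23) → FL=W FR=S RL=S RR=W
cmd 6: advance +12 → t=88, phase=(6,18,12,11) → FL=S FR=W RL=W RR=W
cmd 7: advance +23 → t=111, phase=(5,17,11,10) → FL=S FR=W RL=W RR=W
cmd 8: advance +22 → t=133, phase=(3,15,9,8) → FL=S FR=W RL=W RR=W


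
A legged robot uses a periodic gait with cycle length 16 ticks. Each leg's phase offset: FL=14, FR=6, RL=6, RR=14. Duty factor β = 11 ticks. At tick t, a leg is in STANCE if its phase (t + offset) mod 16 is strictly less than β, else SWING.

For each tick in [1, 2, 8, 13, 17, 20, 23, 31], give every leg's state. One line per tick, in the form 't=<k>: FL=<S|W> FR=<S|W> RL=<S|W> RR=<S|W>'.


t=1: phase=(15,7,7,15) vs β=11 → FL=W FR=S RL=S RR=W
t=2: phase=(0,8,8,0) vs β=11 → FL=S FR=S RL=S RR=S
t=8: phase=(6,14,14,6) vs β=11 → FL=S FR=W RL=W RR=S
t=13: phase=(11,3,3,11) vs β=11 → FL=W FR=S RL=S RR=W
t=17: phase=(15,7,7,15) vs β=11 → FL=W FR=S RL=S RR=W
t=20: phase=(2,10,10,2) vs β=11 → FL=S FR=S RL=S RR=S
t=23: phase=(5,13,13,5) vs β=11 → FL=S FR=W RL=W RR=S
t=31: phase=(13,5,5,13) vs β=11 → FL=W FR=S RL=S RR=W

t=1: FL=W FR=S RL=S RR=W
t=2: FL=S FR=S RL=S RR=S
t=8: FL=S FR=W RL=W RR=S
t=13: FL=W FR=S RL=S RR=W
t=17: FL=W FR=S RL=S RR=W
t=20: FL=S FR=S RL=S RR=S
t=23: FL=S FR=W RL=W RR=S
t=31: FL=W FR=S RL=S RR=W


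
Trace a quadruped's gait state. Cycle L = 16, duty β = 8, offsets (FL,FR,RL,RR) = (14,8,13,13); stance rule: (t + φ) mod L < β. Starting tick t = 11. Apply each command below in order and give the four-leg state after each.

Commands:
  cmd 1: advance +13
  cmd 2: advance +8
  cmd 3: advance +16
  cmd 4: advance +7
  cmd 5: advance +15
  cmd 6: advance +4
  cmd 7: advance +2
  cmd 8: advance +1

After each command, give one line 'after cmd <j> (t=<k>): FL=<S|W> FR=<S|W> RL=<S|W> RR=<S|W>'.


after cmd 1 (t=24): FL=S FR=S RL=S RR=S
after cmd 2 (t=32): FL=W FR=W RL=W RR=W
after cmd 3 (t=48): FL=W FR=W RL=W RR=W
after cmd 4 (t=55): FL=S FR=W RL=S RR=S
after cmd 5 (t=70): FL=S FR=W RL=S RR=S
after cmd 6 (t=74): FL=W FR=S RL=S RR=S
after cmd 7 (t=76): FL=W FR=S RL=W RR=W
after cmd 8 (t=77): FL=W FR=S RL=W RR=W

start t=11: FL=W FR=S RL=W RR=W
cmd 1: advance +13 → t=24, phase=(6,0,5,5) → FL=S FR=S RL=S RR=S
cmd 2: advance +8 → t=32, phase=(14,8,13,13) → FL=W FR=W RL=W RR=W
cmd 3: advance +16 → t=48, phase=(14,8,13,13) → FL=W FR=W RL=W RR=W
cmd 4: advance +7 → t=55, phase=(5,15,4,4) → FL=S FR=W RL=S RR=S
cmd 5: advance +15 → t=70, phase=(4,14,3,3) → FL=S FR=W RL=S RR=S
cmd 6: advance +4 → t=74, phase=(8,2,7,7) → FL=W FR=S RL=S RR=S
cmd 7: advance +2 → t=76, phase=(10,4,9,9) → FL=W FR=S RL=W RR=W
cmd 8: advance +1 → t=77, phase=(11,5,10,10) → FL=W FR=S RL=W RR=W


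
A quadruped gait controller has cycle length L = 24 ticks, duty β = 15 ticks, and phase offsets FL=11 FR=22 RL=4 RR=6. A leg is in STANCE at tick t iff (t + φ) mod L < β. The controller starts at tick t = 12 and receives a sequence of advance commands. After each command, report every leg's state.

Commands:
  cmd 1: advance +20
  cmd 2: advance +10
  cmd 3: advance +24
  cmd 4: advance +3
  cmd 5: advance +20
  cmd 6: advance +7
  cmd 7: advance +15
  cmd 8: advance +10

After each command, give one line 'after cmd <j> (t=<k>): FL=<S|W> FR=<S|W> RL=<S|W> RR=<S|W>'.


start t=12: FL=W FR=S RL=W RR=W
cmd 1: advance +20 → t=32, phase=(19,6,12,14) → FL=W FR=S RL=S RR=S
cmd 2: advance +10 → t=42, phase=(5,16,22,0) → FL=S FR=W RL=W RR=S
cmd 3: advance +24 → t=66, phase=(5,16,22,0) → FL=S FR=W RL=W RR=S
cmd 4: advance +3 → t=69, phase=(8,19,1,3) → FL=S FR=W RL=S RR=S
cmd 5: advance +20 → t=89, phase=(4,15,21,23) → FL=S FR=W RL=W RR=W
cmd 6: advance +7 → t=96, phase=(11,22,4,6) → FL=S FR=W RL=S RR=S
cmd 7: advance +15 → t=111, phase=(2,13,19,21) → FL=S FR=S RL=W RR=W
cmd 8: advance +10 → t=121, phase=(12,23,5,7) → FL=S FR=W RL=S RR=S

after cmd 1 (t=32): FL=W FR=S RL=S RR=S
after cmd 2 (t=42): FL=S FR=W RL=W RR=S
after cmd 3 (t=66): FL=S FR=W RL=W RR=S
after cmd 4 (t=69): FL=S FR=W RL=S RR=S
after cmd 5 (t=89): FL=S FR=W RL=W RR=W
after cmd 6 (t=96): FL=S FR=W RL=S RR=S
after cmd 7 (t=111): FL=S FR=S RL=W RR=W
after cmd 8 (t=121): FL=S FR=W RL=S RR=S


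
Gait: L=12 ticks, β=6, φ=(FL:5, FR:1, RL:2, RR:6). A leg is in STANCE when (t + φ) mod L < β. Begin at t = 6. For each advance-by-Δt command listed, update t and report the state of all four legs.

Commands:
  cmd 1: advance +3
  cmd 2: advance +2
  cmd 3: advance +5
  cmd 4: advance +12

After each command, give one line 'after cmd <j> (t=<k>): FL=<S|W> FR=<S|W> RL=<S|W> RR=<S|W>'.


after cmd 1 (t=9): FL=S FR=W RL=W RR=S
after cmd 2 (t=11): FL=S FR=S RL=S RR=S
after cmd 3 (t=16): FL=W FR=S RL=W RR=W
after cmd 4 (t=28): FL=W FR=S RL=W RR=W

start t=6: FL=W FR=W RL=W RR=S
cmd 1: advance +3 → t=9, phase=(2,10,11,3) → FL=S FR=W RL=W RR=S
cmd 2: advance +2 → t=11, phase=(4,0,1,5) → FL=S FR=S RL=S RR=S
cmd 3: advance +5 → t=16, phase=(9,5,6,10) → FL=W FR=S RL=W RR=W
cmd 4: advance +12 → t=28, phase=(9,5,6,10) → FL=W FR=S RL=W RR=W


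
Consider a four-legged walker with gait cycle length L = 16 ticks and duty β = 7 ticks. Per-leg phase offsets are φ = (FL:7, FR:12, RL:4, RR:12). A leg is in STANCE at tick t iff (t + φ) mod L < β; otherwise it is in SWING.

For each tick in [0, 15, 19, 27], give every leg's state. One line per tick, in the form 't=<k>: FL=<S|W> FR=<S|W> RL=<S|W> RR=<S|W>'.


t=0: FL=W FR=W RL=S RR=W
t=15: FL=S FR=W RL=S RR=W
t=19: FL=W FR=W RL=W RR=W
t=27: FL=S FR=W RL=W RR=W

t=0: phase=(7,12,4,12) vs β=7 → FL=W FR=W RL=S RR=W
t=15: phase=(6,11,3,11) vs β=7 → FL=S FR=W RL=S RR=W
t=19: phase=(10,15,7,15) vs β=7 → FL=W FR=W RL=W RR=W
t=27: phase=(2,7,15,7) vs β=7 → FL=S FR=W RL=W RR=W


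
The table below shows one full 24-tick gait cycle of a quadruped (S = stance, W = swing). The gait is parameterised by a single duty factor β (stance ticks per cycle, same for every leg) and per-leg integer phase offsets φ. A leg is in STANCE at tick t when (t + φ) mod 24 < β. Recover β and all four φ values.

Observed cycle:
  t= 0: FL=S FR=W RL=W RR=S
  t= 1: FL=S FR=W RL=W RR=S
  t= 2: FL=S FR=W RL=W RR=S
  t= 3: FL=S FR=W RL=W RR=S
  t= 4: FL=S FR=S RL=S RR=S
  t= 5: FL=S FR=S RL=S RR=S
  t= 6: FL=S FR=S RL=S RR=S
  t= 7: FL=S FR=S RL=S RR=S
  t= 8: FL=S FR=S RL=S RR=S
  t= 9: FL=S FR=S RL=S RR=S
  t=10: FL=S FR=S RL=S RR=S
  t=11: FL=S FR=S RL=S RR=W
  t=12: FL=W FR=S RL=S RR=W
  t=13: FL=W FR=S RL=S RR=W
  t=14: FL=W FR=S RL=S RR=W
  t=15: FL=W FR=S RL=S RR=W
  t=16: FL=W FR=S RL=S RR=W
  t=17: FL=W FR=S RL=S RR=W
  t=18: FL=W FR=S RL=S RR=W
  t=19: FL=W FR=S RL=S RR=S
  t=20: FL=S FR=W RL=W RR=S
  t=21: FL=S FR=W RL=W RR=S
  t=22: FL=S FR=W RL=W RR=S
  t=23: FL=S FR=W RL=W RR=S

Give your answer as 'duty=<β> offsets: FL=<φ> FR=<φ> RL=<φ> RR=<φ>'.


duty=16 offsets: FL=4 FR=20 RL=20 RR=5

duty β = stance ticks per leg = 16
FL: stance ticks = 16; W→S at t=20 → φ=4
FR: stance ticks = 16; W→S at t=4 → φ=20
RL: stance ticks = 16; W→S at t=4 → φ=20
RR: stance ticks = 16; W→S at t=19 → φ=5


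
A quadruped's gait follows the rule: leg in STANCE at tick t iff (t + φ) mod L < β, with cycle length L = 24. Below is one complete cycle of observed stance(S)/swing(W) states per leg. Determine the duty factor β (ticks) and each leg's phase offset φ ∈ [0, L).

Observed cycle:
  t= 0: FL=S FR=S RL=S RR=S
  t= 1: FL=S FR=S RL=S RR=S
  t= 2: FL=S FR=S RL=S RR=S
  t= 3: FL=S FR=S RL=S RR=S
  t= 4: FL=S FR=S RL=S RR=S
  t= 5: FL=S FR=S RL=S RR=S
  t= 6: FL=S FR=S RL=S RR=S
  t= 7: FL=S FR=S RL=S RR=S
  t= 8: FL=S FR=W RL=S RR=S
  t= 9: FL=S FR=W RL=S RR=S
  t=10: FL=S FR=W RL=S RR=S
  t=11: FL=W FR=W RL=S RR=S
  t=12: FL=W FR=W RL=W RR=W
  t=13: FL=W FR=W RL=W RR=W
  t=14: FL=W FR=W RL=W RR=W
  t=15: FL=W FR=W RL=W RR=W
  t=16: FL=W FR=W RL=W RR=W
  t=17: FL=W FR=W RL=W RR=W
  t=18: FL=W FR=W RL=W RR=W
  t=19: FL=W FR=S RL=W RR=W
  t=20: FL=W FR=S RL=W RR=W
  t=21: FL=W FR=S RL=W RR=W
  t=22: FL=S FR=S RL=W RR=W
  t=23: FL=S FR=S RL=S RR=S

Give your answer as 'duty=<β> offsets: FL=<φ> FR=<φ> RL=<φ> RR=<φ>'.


duty β = stance ticks per leg = 13
FL: stance ticks = 13; W→S at t=22 → φ=2
FR: stance ticks = 13; W→S at t=19 → φ=5
RL: stance ticks = 13; W→S at t=23 → φ=1
RR: stance ticks = 13; W→S at t=23 → φ=1

duty=13 offsets: FL=2 FR=5 RL=1 RR=1


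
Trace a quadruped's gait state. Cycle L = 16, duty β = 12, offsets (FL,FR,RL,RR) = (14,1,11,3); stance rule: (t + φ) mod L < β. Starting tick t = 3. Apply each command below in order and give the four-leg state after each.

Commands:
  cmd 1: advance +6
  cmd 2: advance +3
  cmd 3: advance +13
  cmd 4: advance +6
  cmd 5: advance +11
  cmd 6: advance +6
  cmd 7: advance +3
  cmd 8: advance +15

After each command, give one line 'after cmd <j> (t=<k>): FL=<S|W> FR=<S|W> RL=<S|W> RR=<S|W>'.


start t=3: FL=S FR=S RL=W RR=S
cmd 1: advance +6 → t=9, phase=(7,10,4,12) → FL=S FR=S RL=S RR=W
cmd 2: advance +3 → t=12, phase=(10,13,7,15) → FL=S FR=W RL=S RR=W
cmd 3: advance +13 → t=25, phase=(7,10,4,12) → FL=S FR=S RL=S RR=W
cmd 4: advance +6 → t=31, phase=(13,0,10,2) → FL=W FR=S RL=S RR=S
cmd 5: advance +11 → t=42, phase=(8,11,5,13) → FL=S FR=S RL=S RR=W
cmd 6: advance +6 → t=48, phase=(14,1,11,3) → FL=W FR=S RL=S RR=S
cmd 7: advance +3 → t=51, phase=(1,4,14,6) → FL=S FR=S RL=W RR=S
cmd 8: advance +15 → t=66, phase=(0,3,13,5) → FL=S FR=S RL=W RR=S

after cmd 1 (t=9): FL=S FR=S RL=S RR=W
after cmd 2 (t=12): FL=S FR=W RL=S RR=W
after cmd 3 (t=25): FL=S FR=S RL=S RR=W
after cmd 4 (t=31): FL=W FR=S RL=S RR=S
after cmd 5 (t=42): FL=S FR=S RL=S RR=W
after cmd 6 (t=48): FL=W FR=S RL=S RR=S
after cmd 7 (t=51): FL=S FR=S RL=W RR=S
after cmd 8 (t=66): FL=S FR=S RL=W RR=S


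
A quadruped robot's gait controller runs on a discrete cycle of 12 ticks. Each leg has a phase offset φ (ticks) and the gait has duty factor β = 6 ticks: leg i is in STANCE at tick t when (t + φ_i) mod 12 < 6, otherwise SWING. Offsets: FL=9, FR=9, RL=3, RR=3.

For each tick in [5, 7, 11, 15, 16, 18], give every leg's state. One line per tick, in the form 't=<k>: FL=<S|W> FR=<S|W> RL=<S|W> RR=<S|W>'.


t=5: phase=(2,2,8,8) vs β=6 → FL=S FR=S RL=W RR=W
t=7: phase=(4,4,10,10) vs β=6 → FL=S FR=S RL=W RR=W
t=11: phase=(8,8,2,2) vs β=6 → FL=W FR=W RL=S RR=S
t=15: phase=(0,0,6,6) vs β=6 → FL=S FR=S RL=W RR=W
t=16: phase=(1,1,7,7) vs β=6 → FL=S FR=S RL=W RR=W
t=18: phase=(3,3,9,9) vs β=6 → FL=S FR=S RL=W RR=W

t=5: FL=S FR=S RL=W RR=W
t=7: FL=S FR=S RL=W RR=W
t=11: FL=W FR=W RL=S RR=S
t=15: FL=S FR=S RL=W RR=W
t=16: FL=S FR=S RL=W RR=W
t=18: FL=S FR=S RL=W RR=W


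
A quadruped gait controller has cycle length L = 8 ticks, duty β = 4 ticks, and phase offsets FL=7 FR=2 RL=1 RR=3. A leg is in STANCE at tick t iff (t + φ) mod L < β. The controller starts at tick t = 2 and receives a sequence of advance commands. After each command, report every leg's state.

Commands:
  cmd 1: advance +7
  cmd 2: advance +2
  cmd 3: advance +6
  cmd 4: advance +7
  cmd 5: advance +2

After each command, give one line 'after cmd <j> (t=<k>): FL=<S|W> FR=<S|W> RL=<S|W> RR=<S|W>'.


after cmd 1 (t=9): FL=S FR=S RL=S RR=W
after cmd 2 (t=11): FL=S FR=W RL=W RR=W
after cmd 3 (t=17): FL=S FR=S RL=S RR=W
after cmd 4 (t=24): FL=W FR=S RL=S RR=S
after cmd 5 (t=26): FL=S FR=W RL=S RR=W

start t=2: FL=S FR=W RL=S RR=W
cmd 1: advance +7 → t=9, phase=(0,3,2,4) → FL=S FR=S RL=S RR=W
cmd 2: advance +2 → t=11, phase=(2,5,4,6) → FL=S FR=W RL=W RR=W
cmd 3: advance +6 → t=17, phase=(0,3,2,4) → FL=S FR=S RL=S RR=W
cmd 4: advance +7 → t=24, phase=(7,2,1,3) → FL=W FR=S RL=S RR=S
cmd 5: advance +2 → t=26, phase=(1,4,3,5) → FL=S FR=W RL=S RR=W


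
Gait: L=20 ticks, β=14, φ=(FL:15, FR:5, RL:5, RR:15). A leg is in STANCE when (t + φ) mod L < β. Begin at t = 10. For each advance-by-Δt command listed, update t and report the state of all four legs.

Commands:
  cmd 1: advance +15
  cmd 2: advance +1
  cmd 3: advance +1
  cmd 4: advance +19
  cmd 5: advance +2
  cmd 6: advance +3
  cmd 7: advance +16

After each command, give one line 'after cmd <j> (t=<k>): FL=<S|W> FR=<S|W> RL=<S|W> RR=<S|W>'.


start t=10: FL=S FR=W RL=W RR=S
cmd 1: advance +15 → t=25, phase=(0,10,10,0) → FL=S FR=S RL=S RR=S
cmd 2: advance +1 → t=26, phase=(1,11,11,1) → FL=S FR=S RL=S RR=S
cmd 3: advance +1 → t=27, phase=(2,12,12,2) → FL=S FR=S RL=S RR=S
cmd 4: advance +19 → t=46, phase=(1,11,11,1) → FL=S FR=S RL=S RR=S
cmd 5: advance +2 → t=48, phase=(3,13,13,3) → FL=S FR=S RL=S RR=S
cmd 6: advance +3 → t=51, phase=(6,16,16,6) → FL=S FR=W RL=W RR=S
cmd 7: advance +16 → t=67, phase=(2,12,12,2) → FL=S FR=S RL=S RR=S

after cmd 1 (t=25): FL=S FR=S RL=S RR=S
after cmd 2 (t=26): FL=S FR=S RL=S RR=S
after cmd 3 (t=27): FL=S FR=S RL=S RR=S
after cmd 4 (t=46): FL=S FR=S RL=S RR=S
after cmd 5 (t=48): FL=S FR=S RL=S RR=S
after cmd 6 (t=51): FL=S FR=W RL=W RR=S
after cmd 7 (t=67): FL=S FR=S RL=S RR=S


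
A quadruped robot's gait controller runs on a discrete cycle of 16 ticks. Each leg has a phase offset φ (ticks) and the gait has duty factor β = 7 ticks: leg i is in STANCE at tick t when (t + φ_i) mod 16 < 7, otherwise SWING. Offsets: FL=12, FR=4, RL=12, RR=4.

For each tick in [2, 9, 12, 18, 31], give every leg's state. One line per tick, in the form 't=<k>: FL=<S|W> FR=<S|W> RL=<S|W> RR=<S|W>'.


t=2: phase=(14,6,14,6) vs β=7 → FL=W FR=S RL=W RR=S
t=9: phase=(5,13,5,13) vs β=7 → FL=S FR=W RL=S RR=W
t=12: phase=(8,0,8,0) vs β=7 → FL=W FR=S RL=W RR=S
t=18: phase=(14,6,14,6) vs β=7 → FL=W FR=S RL=W RR=S
t=31: phase=(11,3,11,3) vs β=7 → FL=W FR=S RL=W RR=S

t=2: FL=W FR=S RL=W RR=S
t=9: FL=S FR=W RL=S RR=W
t=12: FL=W FR=S RL=W RR=S
t=18: FL=W FR=S RL=W RR=S
t=31: FL=W FR=S RL=W RR=S


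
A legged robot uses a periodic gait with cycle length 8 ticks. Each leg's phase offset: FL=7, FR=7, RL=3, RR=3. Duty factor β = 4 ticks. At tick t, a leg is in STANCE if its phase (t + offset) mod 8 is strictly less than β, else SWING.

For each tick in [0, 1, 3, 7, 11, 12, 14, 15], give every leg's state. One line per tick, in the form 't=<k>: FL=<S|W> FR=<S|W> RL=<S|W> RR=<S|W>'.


t=0: FL=W FR=W RL=S RR=S
t=1: FL=S FR=S RL=W RR=W
t=3: FL=S FR=S RL=W RR=W
t=7: FL=W FR=W RL=S RR=S
t=11: FL=S FR=S RL=W RR=W
t=12: FL=S FR=S RL=W RR=W
t=14: FL=W FR=W RL=S RR=S
t=15: FL=W FR=W RL=S RR=S

t=0: phase=(7,7,3,3) vs β=4 → FL=W FR=W RL=S RR=S
t=1: phase=(0,0,4,4) vs β=4 → FL=S FR=S RL=W RR=W
t=3: phase=(2,2,6,6) vs β=4 → FL=S FR=S RL=W RR=W
t=7: phase=(6,6,2,2) vs β=4 → FL=W FR=W RL=S RR=S
t=11: phase=(2,2,6,6) vs β=4 → FL=S FR=S RL=W RR=W
t=12: phase=(3,3,7,7) vs β=4 → FL=S FR=S RL=W RR=W
t=14: phase=(5,5,1,1) vs β=4 → FL=W FR=W RL=S RR=S
t=15: phase=(6,6,2,2) vs β=4 → FL=W FR=W RL=S RR=S


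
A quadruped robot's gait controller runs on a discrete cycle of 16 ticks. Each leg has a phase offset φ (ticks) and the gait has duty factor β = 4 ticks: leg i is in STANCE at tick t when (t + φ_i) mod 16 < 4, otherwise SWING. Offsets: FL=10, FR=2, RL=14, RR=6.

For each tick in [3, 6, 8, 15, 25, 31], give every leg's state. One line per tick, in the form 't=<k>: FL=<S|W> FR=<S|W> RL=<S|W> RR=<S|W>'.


t=3: FL=W FR=W RL=S RR=W
t=6: FL=S FR=W RL=W RR=W
t=8: FL=S FR=W RL=W RR=W
t=15: FL=W FR=S RL=W RR=W
t=25: FL=S FR=W RL=W RR=W
t=31: FL=W FR=S RL=W RR=W

t=3: phase=(13,5,1,9) vs β=4 → FL=W FR=W RL=S RR=W
t=6: phase=(0,8,4,12) vs β=4 → FL=S FR=W RL=W RR=W
t=8: phase=(2,10,6,14) vs β=4 → FL=S FR=W RL=W RR=W
t=15: phase=(9,1,13,5) vs β=4 → FL=W FR=S RL=W RR=W
t=25: phase=(3,11,7,15) vs β=4 → FL=S FR=W RL=W RR=W
t=31: phase=(9,1,13,5) vs β=4 → FL=W FR=S RL=W RR=W


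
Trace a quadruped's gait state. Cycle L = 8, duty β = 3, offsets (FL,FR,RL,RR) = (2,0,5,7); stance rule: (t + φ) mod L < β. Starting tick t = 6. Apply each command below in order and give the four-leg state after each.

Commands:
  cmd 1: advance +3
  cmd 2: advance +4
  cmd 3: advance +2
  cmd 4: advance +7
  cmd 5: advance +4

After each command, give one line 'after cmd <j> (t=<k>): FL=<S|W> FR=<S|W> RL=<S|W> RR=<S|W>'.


start t=6: FL=S FR=W RL=W RR=W
cmd 1: advance +3 → t=9, phase=(3,1,6,0) → FL=W FR=S RL=W RR=S
cmd 2: advance +4 → t=13, phase=(7,5,2,4) → FL=W FR=W RL=S RR=W
cmd 3: advance +2 → t=15, phase=(1,7,4,6) → FL=S FR=W RL=W RR=W
cmd 4: advance +7 → t=22, phase=(0,6,3,5) → FL=S FR=W RL=W RR=W
cmd 5: advance +4 → t=26, phase=(4,2,7,1) → FL=W FR=S RL=W RR=S

after cmd 1 (t=9): FL=W FR=S RL=W RR=S
after cmd 2 (t=13): FL=W FR=W RL=S RR=W
after cmd 3 (t=15): FL=S FR=W RL=W RR=W
after cmd 4 (t=22): FL=S FR=W RL=W RR=W
after cmd 5 (t=26): FL=W FR=S RL=W RR=S


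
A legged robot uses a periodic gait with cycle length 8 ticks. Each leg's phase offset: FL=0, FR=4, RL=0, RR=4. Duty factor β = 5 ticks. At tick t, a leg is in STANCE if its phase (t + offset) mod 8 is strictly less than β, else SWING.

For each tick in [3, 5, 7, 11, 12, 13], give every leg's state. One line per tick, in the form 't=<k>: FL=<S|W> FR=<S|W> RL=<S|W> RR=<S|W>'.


t=3: phase=(3,7,3,7) vs β=5 → FL=S FR=W RL=S RR=W
t=5: phase=(5,1,5,1) vs β=5 → FL=W FR=S RL=W RR=S
t=7: phase=(7,3,7,3) vs β=5 → FL=W FR=S RL=W RR=S
t=11: phase=(3,7,3,7) vs β=5 → FL=S FR=W RL=S RR=W
t=12: phase=(4,0,4,0) vs β=5 → FL=S FR=S RL=S RR=S
t=13: phase=(5,1,5,1) vs β=5 → FL=W FR=S RL=W RR=S

t=3: FL=S FR=W RL=S RR=W
t=5: FL=W FR=S RL=W RR=S
t=7: FL=W FR=S RL=W RR=S
t=11: FL=S FR=W RL=S RR=W
t=12: FL=S FR=S RL=S RR=S
t=13: FL=W FR=S RL=W RR=S


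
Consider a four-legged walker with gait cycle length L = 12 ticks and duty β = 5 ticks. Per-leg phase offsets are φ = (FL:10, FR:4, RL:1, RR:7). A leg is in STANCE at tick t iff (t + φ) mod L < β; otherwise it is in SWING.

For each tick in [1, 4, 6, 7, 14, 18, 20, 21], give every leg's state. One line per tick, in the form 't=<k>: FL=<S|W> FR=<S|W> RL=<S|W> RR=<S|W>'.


t=1: FL=W FR=W RL=S RR=W
t=4: FL=S FR=W RL=W RR=W
t=6: FL=S FR=W RL=W RR=S
t=7: FL=W FR=W RL=W RR=S
t=14: FL=S FR=W RL=S RR=W
t=18: FL=S FR=W RL=W RR=S
t=20: FL=W FR=S RL=W RR=S
t=21: FL=W FR=S RL=W RR=S

t=1: phase=(11,5,2,8) vs β=5 → FL=W FR=W RL=S RR=W
t=4: phase=(2,8,5,11) vs β=5 → FL=S FR=W RL=W RR=W
t=6: phase=(4,10,7,1) vs β=5 → FL=S FR=W RL=W RR=S
t=7: phase=(5,11,8,2) vs β=5 → FL=W FR=W RL=W RR=S
t=14: phase=(0,6,3,9) vs β=5 → FL=S FR=W RL=S RR=W
t=18: phase=(4,10,7,1) vs β=5 → FL=S FR=W RL=W RR=S
t=20: phase=(6,0,9,3) vs β=5 → FL=W FR=S RL=W RR=S
t=21: phase=(7,1,10,4) vs β=5 → FL=W FR=S RL=W RR=S


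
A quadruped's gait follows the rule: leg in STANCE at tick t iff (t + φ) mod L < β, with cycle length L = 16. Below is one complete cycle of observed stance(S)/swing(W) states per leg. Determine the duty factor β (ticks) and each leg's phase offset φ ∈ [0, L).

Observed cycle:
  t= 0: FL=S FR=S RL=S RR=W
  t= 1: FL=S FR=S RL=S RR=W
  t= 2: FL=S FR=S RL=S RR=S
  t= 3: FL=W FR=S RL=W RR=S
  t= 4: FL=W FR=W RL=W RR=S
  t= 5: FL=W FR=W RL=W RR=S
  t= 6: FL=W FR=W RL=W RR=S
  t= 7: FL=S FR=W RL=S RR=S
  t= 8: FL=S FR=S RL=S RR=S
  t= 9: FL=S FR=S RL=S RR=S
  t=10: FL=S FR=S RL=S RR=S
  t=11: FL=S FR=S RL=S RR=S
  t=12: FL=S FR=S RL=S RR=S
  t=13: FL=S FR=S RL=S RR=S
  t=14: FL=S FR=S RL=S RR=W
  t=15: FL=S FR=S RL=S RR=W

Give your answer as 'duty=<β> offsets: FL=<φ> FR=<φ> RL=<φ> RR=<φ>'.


duty=12 offsets: FL=9 FR=8 RL=9 RR=14

duty β = stance ticks per leg = 12
FL: stance ticks = 12; W→S at t=7 → φ=9
FR: stance ticks = 12; W→S at t=8 → φ=8
RL: stance ticks = 12; W→S at t=7 → φ=9
RR: stance ticks = 12; W→S at t=2 → φ=14


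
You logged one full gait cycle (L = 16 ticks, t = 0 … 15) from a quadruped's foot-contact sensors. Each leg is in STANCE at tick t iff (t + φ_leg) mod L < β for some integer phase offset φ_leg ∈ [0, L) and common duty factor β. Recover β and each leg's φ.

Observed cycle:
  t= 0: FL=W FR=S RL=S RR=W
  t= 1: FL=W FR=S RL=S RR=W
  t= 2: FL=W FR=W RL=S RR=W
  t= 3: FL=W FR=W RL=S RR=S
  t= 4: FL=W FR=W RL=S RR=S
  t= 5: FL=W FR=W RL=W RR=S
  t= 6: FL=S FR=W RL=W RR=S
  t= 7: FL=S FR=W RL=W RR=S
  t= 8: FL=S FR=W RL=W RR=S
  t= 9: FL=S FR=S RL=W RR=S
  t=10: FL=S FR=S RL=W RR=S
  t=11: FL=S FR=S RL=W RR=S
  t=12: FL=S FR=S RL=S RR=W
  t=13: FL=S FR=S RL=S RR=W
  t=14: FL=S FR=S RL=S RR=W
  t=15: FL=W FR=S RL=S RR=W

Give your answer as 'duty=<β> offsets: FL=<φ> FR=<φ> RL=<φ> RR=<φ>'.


duty β = stance ticks per leg = 9
FL: stance ticks = 9; W→S at t=6 → φ=10
FR: stance ticks = 9; W→S at t=9 → φ=7
RL: stance ticks = 9; W→S at t=12 → φ=4
RR: stance ticks = 9; W→S at t=3 → φ=13

duty=9 offsets: FL=10 FR=7 RL=4 RR=13


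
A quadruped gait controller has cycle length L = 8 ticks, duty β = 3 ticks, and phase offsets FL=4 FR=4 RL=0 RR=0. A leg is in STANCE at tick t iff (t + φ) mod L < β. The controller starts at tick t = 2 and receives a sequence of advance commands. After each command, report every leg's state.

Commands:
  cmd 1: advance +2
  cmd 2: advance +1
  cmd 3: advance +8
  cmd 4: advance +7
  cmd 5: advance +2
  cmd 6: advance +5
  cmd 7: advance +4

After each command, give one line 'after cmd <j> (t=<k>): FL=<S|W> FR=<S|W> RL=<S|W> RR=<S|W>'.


start t=2: FL=W FR=W RL=S RR=S
cmd 1: advance +2 → t=4, phase=(0,0,4,4) → FL=S FR=S RL=W RR=W
cmd 2: advance +1 → t=5, phase=(1,1,5,5) → FL=S FR=S RL=W RR=W
cmd 3: advance +8 → t=13, phase=(1,1,5,5) → FL=S FR=S RL=W RR=W
cmd 4: advance +7 → t=20, phase=(0,0,4,4) → FL=S FR=S RL=W RR=W
cmd 5: advance +2 → t=22, phase=(2,2,6,6) → FL=S FR=S RL=W RR=W
cmd 6: advance +5 → t=27, phase=(7,7,3,3) → FL=W FR=W RL=W RR=W
cmd 7: advance +4 → t=31, phase=(3,3,7,7) → FL=W FR=W RL=W RR=W

after cmd 1 (t=4): FL=S FR=S RL=W RR=W
after cmd 2 (t=5): FL=S FR=S RL=W RR=W
after cmd 3 (t=13): FL=S FR=S RL=W RR=W
after cmd 4 (t=20): FL=S FR=S RL=W RR=W
after cmd 5 (t=22): FL=S FR=S RL=W RR=W
after cmd 6 (t=27): FL=W FR=W RL=W RR=W
after cmd 7 (t=31): FL=W FR=W RL=W RR=W


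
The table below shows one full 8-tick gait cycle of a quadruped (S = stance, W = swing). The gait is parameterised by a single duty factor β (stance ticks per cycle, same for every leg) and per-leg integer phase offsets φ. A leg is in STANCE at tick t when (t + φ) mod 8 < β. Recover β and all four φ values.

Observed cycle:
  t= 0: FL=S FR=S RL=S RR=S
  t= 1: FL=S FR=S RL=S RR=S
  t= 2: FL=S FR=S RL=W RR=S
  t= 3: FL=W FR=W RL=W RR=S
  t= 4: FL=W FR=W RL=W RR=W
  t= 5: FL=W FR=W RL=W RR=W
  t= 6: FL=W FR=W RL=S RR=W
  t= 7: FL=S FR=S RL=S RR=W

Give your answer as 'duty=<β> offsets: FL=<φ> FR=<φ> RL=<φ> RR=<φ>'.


duty=4 offsets: FL=1 FR=1 RL=2 RR=0

duty β = stance ticks per leg = 4
FL: stance ticks = 4; W→S at t=7 → φ=1
FR: stance ticks = 4; W→S at t=7 → φ=1
RL: stance ticks = 4; W→S at t=6 → φ=2
RR: stance ticks = 4; W→S at t=0 → φ=0


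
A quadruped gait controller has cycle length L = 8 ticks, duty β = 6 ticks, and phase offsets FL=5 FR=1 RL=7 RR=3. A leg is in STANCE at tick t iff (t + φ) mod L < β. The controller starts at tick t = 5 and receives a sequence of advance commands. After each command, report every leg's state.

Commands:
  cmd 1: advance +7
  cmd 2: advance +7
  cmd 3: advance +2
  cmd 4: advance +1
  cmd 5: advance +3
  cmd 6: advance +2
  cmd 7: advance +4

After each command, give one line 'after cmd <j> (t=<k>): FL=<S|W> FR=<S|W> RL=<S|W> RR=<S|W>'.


start t=5: FL=S FR=W RL=S RR=S
cmd 1: advance +7 → t=12, phase=(1,5,3,7) → FL=S FR=S RL=S RR=W
cmd 2: advance +7 → t=19, phase=(0,4,2,6) → FL=S FR=S RL=S RR=W
cmd 3: advance +2 → t=21, phase=(2,6,4,0) → FL=S FR=W RL=S RR=S
cmd 4: advance +1 → t=22, phase=(3,7,5,1) → FL=S FR=W RL=S RR=S
cmd 5: advance +3 → t=25, phase=(6,2,0,4) → FL=W FR=S RL=S RR=S
cmd 6: advance +2 → t=27, phase=(0,4,2,6) → FL=S FR=S RL=S RR=W
cmd 7: advance +4 → t=31, phase=(4,0,6,2) → FL=S FR=S RL=W RR=S

after cmd 1 (t=12): FL=S FR=S RL=S RR=W
after cmd 2 (t=19): FL=S FR=S RL=S RR=W
after cmd 3 (t=21): FL=S FR=W RL=S RR=S
after cmd 4 (t=22): FL=S FR=W RL=S RR=S
after cmd 5 (t=25): FL=W FR=S RL=S RR=S
after cmd 6 (t=27): FL=S FR=S RL=S RR=W
after cmd 7 (t=31): FL=S FR=S RL=W RR=S


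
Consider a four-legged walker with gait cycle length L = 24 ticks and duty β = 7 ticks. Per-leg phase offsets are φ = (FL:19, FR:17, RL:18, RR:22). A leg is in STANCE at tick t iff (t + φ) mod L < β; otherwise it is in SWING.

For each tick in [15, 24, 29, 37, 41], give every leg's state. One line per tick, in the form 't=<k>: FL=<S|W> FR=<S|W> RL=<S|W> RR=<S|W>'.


t=15: phase=(10,8,9,13) vs β=7 → FL=W FR=W RL=W RR=W
t=24: phase=(19,17,18,22) vs β=7 → FL=W FR=W RL=W RR=W
t=29: phase=(0,22,23,3) vs β=7 → FL=S FR=W RL=W RR=S
t=37: phase=(8,6,7,11) vs β=7 → FL=W FR=S RL=W RR=W
t=41: phase=(12,10,11,15) vs β=7 → FL=W FR=W RL=W RR=W

t=15: FL=W FR=W RL=W RR=W
t=24: FL=W FR=W RL=W RR=W
t=29: FL=S FR=W RL=W RR=S
t=37: FL=W FR=S RL=W RR=W
t=41: FL=W FR=W RL=W RR=W


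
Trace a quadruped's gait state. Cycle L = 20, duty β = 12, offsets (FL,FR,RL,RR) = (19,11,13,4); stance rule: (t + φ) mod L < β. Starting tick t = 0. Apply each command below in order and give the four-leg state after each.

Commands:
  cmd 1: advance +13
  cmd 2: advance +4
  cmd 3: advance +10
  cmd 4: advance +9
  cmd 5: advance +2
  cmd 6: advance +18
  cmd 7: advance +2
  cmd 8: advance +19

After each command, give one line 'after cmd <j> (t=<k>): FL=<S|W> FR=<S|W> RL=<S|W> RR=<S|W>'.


start t=0: FL=W FR=S RL=W RR=S
cmd 1: advance +13 → t=13, phase=(12,4,6,17) → FL=W FR=S RL=S RR=W
cmd 2: advance +4 → t=17, phase=(16,8,10,1) → FL=W FR=S RL=S RR=S
cmd 3: advance +10 → t=27, phase=(6,18,0,11) → FL=S FR=W RL=S RR=S
cmd 4: advance +9 → t=36, phase=(15,7,9,0) → FL=W FR=S RL=S RR=S
cmd 5: advance +2 → t=38, phase=(17,9,11,2) → FL=W FR=S RL=S RR=S
cmd 6: advance +18 → t=56, phase=(15,7,9,0) → FL=W FR=S RL=S RR=S
cmd 7: advance +2 → t=58, phase=(17,9,11,2) → FL=W FR=S RL=S RR=S
cmd 8: advance +19 → t=77, phase=(16,8,10,1) → FL=W FR=S RL=S RR=S

after cmd 1 (t=13): FL=W FR=S RL=S RR=W
after cmd 2 (t=17): FL=W FR=S RL=S RR=S
after cmd 3 (t=27): FL=S FR=W RL=S RR=S
after cmd 4 (t=36): FL=W FR=S RL=S RR=S
after cmd 5 (t=38): FL=W FR=S RL=S RR=S
after cmd 6 (t=56): FL=W FR=S RL=S RR=S
after cmd 7 (t=58): FL=W FR=S RL=S RR=S
after cmd 8 (t=77): FL=W FR=S RL=S RR=S


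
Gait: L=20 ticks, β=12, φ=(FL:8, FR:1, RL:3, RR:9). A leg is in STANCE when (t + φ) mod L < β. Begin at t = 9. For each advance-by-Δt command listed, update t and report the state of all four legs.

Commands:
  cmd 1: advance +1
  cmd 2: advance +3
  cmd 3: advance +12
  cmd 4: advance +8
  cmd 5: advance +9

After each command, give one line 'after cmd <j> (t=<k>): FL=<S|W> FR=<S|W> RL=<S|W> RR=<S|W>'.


after cmd 1 (t=10): FL=W FR=S RL=W RR=W
after cmd 2 (t=13): FL=S FR=W RL=W RR=S
after cmd 3 (t=25): FL=W FR=S RL=S RR=W
after cmd 4 (t=33): FL=S FR=W RL=W RR=S
after cmd 5 (t=42): FL=S FR=S RL=S RR=S

start t=9: FL=W FR=S RL=W RR=W
cmd 1: advance +1 → t=10, phase=(18,11,13,19) → FL=W FR=S RL=W RR=W
cmd 2: advance +3 → t=13, phase=(1,14,16,2) → FL=S FR=W RL=W RR=S
cmd 3: advance +12 → t=25, phase=(13,6,8,14) → FL=W FR=S RL=S RR=W
cmd 4: advance +8 → t=33, phase=(1,14,16,2) → FL=S FR=W RL=W RR=S
cmd 5: advance +9 → t=42, phase=(10,3,5,11) → FL=S FR=S RL=S RR=S


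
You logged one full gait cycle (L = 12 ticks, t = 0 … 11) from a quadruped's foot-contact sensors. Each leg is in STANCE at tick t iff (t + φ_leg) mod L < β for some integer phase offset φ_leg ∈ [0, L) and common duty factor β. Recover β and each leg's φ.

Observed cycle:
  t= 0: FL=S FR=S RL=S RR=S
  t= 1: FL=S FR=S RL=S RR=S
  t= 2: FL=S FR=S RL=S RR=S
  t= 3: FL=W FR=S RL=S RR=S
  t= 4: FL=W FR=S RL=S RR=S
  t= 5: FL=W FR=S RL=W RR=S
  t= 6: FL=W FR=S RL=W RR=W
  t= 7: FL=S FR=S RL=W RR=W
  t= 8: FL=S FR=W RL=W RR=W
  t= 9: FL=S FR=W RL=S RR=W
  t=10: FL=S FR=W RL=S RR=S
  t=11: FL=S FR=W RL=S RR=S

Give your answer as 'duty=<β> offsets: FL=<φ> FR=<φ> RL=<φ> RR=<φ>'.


duty=8 offsets: FL=5 FR=0 RL=3 RR=2

duty β = stance ticks per leg = 8
FL: stance ticks = 8; W→S at t=7 → φ=5
FR: stance ticks = 8; W→S at t=0 → φ=0
RL: stance ticks = 8; W→S at t=9 → φ=3
RR: stance ticks = 8; W→S at t=10 → φ=2


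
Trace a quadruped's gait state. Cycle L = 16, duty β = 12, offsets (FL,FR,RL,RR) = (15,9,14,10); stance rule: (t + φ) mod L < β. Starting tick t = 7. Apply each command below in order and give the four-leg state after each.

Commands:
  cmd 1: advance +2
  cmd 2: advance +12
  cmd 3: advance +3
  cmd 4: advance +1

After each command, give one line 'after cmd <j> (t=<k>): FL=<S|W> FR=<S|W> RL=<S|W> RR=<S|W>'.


start t=7: FL=S FR=S RL=S RR=S
cmd 1: advance +2 → t=9, phase=(8,2,7,3) → FL=S FR=S RL=S RR=S
cmd 2: advance +12 → t=21, phase=(4,14,3,15) → FL=S FR=W RL=S RR=W
cmd 3: advance +3 → t=24, phase=(7,1,6,2) → FL=S FR=S RL=S RR=S
cmd 4: advance +1 → t=25, phase=(8,2,7,3) → FL=S FR=S RL=S RR=S

after cmd 1 (t=9): FL=S FR=S RL=S RR=S
after cmd 2 (t=21): FL=S FR=W RL=S RR=W
after cmd 3 (t=24): FL=S FR=S RL=S RR=S
after cmd 4 (t=25): FL=S FR=S RL=S RR=S


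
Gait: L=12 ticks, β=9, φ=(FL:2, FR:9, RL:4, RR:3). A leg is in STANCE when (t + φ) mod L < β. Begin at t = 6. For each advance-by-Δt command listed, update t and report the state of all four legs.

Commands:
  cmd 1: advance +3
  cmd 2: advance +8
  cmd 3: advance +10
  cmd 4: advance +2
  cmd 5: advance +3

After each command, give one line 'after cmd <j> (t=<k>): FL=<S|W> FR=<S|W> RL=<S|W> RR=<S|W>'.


start t=6: FL=S FR=S RL=W RR=W
cmd 1: advance +3 → t=9, phase=(11,6,1,0) → FL=W FR=S RL=S RR=S
cmd 2: advance +8 → t=17, phase=(7,2,9,8) → FL=S FR=S RL=W RR=S
cmd 3: advance +10 → t=27, phase=(5,0,7,6) → FL=S FR=S RL=S RR=S
cmd 4: advance +2 → t=29, phase=(7,2,9,8) → FL=S FR=S RL=W RR=S
cmd 5: advance +3 → t=32, phase=(10,5,0,11) → FL=W FR=S RL=S RR=W

after cmd 1 (t=9): FL=W FR=S RL=S RR=S
after cmd 2 (t=17): FL=S FR=S RL=W RR=S
after cmd 3 (t=27): FL=S FR=S RL=S RR=S
after cmd 4 (t=29): FL=S FR=S RL=W RR=S
after cmd 5 (t=32): FL=W FR=S RL=S RR=W


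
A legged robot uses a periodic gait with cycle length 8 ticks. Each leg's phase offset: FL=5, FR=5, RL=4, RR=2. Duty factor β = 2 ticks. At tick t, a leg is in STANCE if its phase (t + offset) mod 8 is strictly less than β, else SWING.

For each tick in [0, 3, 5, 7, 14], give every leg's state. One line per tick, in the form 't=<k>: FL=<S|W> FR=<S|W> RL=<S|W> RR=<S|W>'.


t=0: FL=W FR=W RL=W RR=W
t=3: FL=S FR=S RL=W RR=W
t=5: FL=W FR=W RL=S RR=W
t=7: FL=W FR=W RL=W RR=S
t=14: FL=W FR=W RL=W RR=S

t=0: phase=(5,5,4,2) vs β=2 → FL=W FR=W RL=W RR=W
t=3: phase=(0,0,7,5) vs β=2 → FL=S FR=S RL=W RR=W
t=5: phase=(2,2,1,7) vs β=2 → FL=W FR=W RL=S RR=W
t=7: phase=(4,4,3,1) vs β=2 → FL=W FR=W RL=W RR=S
t=14: phase=(3,3,2,0) vs β=2 → FL=W FR=W RL=W RR=S


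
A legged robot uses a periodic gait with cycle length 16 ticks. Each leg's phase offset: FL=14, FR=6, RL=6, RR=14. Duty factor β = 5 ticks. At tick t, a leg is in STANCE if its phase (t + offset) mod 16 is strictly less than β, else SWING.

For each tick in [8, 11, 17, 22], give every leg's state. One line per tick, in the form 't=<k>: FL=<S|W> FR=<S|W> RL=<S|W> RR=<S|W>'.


t=8: phase=(6,14,14,6) vs β=5 → FL=W FR=W RL=W RR=W
t=11: phase=(9,1,1,9) vs β=5 → FL=W FR=S RL=S RR=W
t=17: phase=(15,7,7,15) vs β=5 → FL=W FR=W RL=W RR=W
t=22: phase=(4,12,12,4) vs β=5 → FL=S FR=W RL=W RR=S

t=8: FL=W FR=W RL=W RR=W
t=11: FL=W FR=S RL=S RR=W
t=17: FL=W FR=W RL=W RR=W
t=22: FL=S FR=W RL=W RR=S


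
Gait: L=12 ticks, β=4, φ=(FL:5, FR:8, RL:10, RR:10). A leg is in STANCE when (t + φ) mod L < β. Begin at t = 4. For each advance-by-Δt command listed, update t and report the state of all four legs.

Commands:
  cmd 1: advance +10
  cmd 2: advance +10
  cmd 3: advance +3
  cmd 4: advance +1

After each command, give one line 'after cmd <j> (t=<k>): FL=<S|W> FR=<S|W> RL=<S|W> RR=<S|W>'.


start t=4: FL=W FR=S RL=S RR=S
cmd 1: advance +10 → t=14, phase=(7,10,0,0) → FL=W FR=W RL=S RR=S
cmd 2: advance +10 → t=24, phase=(5,8,10,10) → FL=W FR=W RL=W RR=W
cmd 3: advance +3 → t=27, phase=(8,11,1,1) → FL=W FR=W RL=S RR=S
cmd 4: advance +1 → t=28, phase=(9,0,2,2) → FL=W FR=S RL=S RR=S

after cmd 1 (t=14): FL=W FR=W RL=S RR=S
after cmd 2 (t=24): FL=W FR=W RL=W RR=W
after cmd 3 (t=27): FL=W FR=W RL=S RR=S
after cmd 4 (t=28): FL=W FR=S RL=S RR=S


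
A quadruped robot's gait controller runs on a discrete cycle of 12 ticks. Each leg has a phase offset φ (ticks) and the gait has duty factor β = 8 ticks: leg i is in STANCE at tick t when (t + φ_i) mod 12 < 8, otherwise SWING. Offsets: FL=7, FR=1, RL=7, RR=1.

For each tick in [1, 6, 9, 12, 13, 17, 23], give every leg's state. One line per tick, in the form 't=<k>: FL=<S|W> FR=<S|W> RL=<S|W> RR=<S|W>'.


t=1: phase=(8,2,8,2) vs β=8 → FL=W FR=S RL=W RR=S
t=6: phase=(1,7,1,7) vs β=8 → FL=S FR=S RL=S RR=S
t=9: phase=(4,10,4,10) vs β=8 → FL=S FR=W RL=S RR=W
t=12: phase=(7,1,7,1) vs β=8 → FL=S FR=S RL=S RR=S
t=13: phase=(8,2,8,2) vs β=8 → FL=W FR=S RL=W RR=S
t=17: phase=(0,6,0,6) vs β=8 → FL=S FR=S RL=S RR=S
t=23: phase=(6,0,6,0) vs β=8 → FL=S FR=S RL=S RR=S

t=1: FL=W FR=S RL=W RR=S
t=6: FL=S FR=S RL=S RR=S
t=9: FL=S FR=W RL=S RR=W
t=12: FL=S FR=S RL=S RR=S
t=13: FL=W FR=S RL=W RR=S
t=17: FL=S FR=S RL=S RR=S
t=23: FL=S FR=S RL=S RR=S


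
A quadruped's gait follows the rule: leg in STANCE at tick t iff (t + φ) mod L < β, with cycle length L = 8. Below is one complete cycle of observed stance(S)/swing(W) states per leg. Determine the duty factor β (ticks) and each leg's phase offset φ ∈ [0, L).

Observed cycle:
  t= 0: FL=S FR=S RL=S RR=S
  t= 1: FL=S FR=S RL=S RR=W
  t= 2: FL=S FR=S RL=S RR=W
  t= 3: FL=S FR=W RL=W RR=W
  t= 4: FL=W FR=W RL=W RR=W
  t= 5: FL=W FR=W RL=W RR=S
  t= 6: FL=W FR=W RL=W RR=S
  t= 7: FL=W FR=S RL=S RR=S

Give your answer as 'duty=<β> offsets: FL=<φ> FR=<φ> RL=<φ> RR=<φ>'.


duty β = stance ticks per leg = 4
FL: stance ticks = 4; W→S at t=0 → φ=0
FR: stance ticks = 4; W→S at t=7 → φ=1
RL: stance ticks = 4; W→S at t=7 → φ=1
RR: stance ticks = 4; W→S at t=5 → φ=3

duty=4 offsets: FL=0 FR=1 RL=1 RR=3


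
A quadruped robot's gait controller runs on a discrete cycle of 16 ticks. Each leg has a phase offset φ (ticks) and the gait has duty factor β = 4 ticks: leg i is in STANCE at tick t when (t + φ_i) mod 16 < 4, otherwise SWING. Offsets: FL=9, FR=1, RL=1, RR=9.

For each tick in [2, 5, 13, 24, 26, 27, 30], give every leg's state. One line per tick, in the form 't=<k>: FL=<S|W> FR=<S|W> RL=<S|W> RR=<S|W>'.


t=2: phase=(11,3,3,11) vs β=4 → FL=W FR=S RL=S RR=W
t=5: phase=(14,6,6,14) vs β=4 → FL=W FR=W RL=W RR=W
t=13: phase=(6,14,14,6) vs β=4 → FL=W FR=W RL=W RR=W
t=24: phase=(1,9,9,1) vs β=4 → FL=S FR=W RL=W RR=S
t=26: phase=(3,11,11,3) vs β=4 → FL=S FR=W RL=W RR=S
t=27: phase=(4,12,12,4) vs β=4 → FL=W FR=W RL=W RR=W
t=30: phase=(7,15,15,7) vs β=4 → FL=W FR=W RL=W RR=W

t=2: FL=W FR=S RL=S RR=W
t=5: FL=W FR=W RL=W RR=W
t=13: FL=W FR=W RL=W RR=W
t=24: FL=S FR=W RL=W RR=S
t=26: FL=S FR=W RL=W RR=S
t=27: FL=W FR=W RL=W RR=W
t=30: FL=W FR=W RL=W RR=W


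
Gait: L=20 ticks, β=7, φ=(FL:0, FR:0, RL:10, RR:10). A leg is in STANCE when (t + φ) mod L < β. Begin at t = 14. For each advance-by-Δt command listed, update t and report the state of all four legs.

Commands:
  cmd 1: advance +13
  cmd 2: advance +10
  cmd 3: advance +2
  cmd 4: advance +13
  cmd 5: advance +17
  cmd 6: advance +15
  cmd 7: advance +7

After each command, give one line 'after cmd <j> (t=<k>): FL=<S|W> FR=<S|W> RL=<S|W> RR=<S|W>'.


after cmd 1 (t=27): FL=W FR=W RL=W RR=W
after cmd 2 (t=37): FL=W FR=W RL=W RR=W
after cmd 3 (t=39): FL=W FR=W RL=W RR=W
after cmd 4 (t=52): FL=W FR=W RL=S RR=S
after cmd 5 (t=69): FL=W FR=W RL=W RR=W
after cmd 6 (t=84): FL=S FR=S RL=W RR=W
after cmd 7 (t=91): FL=W FR=W RL=S RR=S

start t=14: FL=W FR=W RL=S RR=S
cmd 1: advance +13 → t=27, phase=(7,7,17,17) → FL=W FR=W RL=W RR=W
cmd 2: advance +10 → t=37, phase=(17,17,7,7) → FL=W FR=W RL=W RR=W
cmd 3: advance +2 → t=39, phase=(19,19,9,9) → FL=W FR=W RL=W RR=W
cmd 4: advance +13 → t=52, phase=(12,12,2,2) → FL=W FR=W RL=S RR=S
cmd 5: advance +17 → t=69, phase=(9,9,19,19) → FL=W FR=W RL=W RR=W
cmd 6: advance +15 → t=84, phase=(4,4,14,14) → FL=S FR=S RL=W RR=W
cmd 7: advance +7 → t=91, phase=(11,11,1,1) → FL=W FR=W RL=S RR=S


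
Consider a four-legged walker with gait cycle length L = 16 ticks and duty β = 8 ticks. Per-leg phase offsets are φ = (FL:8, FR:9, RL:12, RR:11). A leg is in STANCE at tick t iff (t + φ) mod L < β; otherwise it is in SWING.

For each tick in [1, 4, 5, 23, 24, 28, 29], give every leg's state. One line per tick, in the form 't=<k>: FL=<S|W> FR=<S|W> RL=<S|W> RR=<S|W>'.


t=1: phase=(9,10,13,12) vs β=8 → FL=W FR=W RL=W RR=W
t=4: phase=(12,13,0,15) vs β=8 → FL=W FR=W RL=S RR=W
t=5: phase=(13,14,1,0) vs β=8 → FL=W FR=W RL=S RR=S
t=23: phase=(15,0,3,2) vs β=8 → FL=W FR=S RL=S RR=S
t=24: phase=(0,1,4,3) vs β=8 → FL=S FR=S RL=S RR=S
t=28: phase=(4,5,8,7) vs β=8 → FL=S FR=S RL=W RR=S
t=29: phase=(5,6,9,8) vs β=8 → FL=S FR=S RL=W RR=W

t=1: FL=W FR=W RL=W RR=W
t=4: FL=W FR=W RL=S RR=W
t=5: FL=W FR=W RL=S RR=S
t=23: FL=W FR=S RL=S RR=S
t=24: FL=S FR=S RL=S RR=S
t=28: FL=S FR=S RL=W RR=S
t=29: FL=S FR=S RL=W RR=W


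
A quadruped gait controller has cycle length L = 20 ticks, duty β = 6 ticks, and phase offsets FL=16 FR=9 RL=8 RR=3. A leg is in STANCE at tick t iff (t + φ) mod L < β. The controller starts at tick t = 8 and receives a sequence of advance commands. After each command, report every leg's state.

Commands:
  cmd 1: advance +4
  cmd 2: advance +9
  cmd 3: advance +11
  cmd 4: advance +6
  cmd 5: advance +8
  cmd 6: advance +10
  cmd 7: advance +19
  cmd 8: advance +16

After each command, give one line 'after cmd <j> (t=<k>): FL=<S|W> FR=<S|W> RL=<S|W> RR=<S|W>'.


after cmd 1 (t=12): FL=W FR=S RL=S RR=W
after cmd 2 (t=21): FL=W FR=W RL=W RR=S
after cmd 3 (t=32): FL=W FR=S RL=S RR=W
after cmd 4 (t=38): FL=W FR=W RL=W RR=S
after cmd 5 (t=46): FL=S FR=W RL=W RR=W
after cmd 6 (t=56): FL=W FR=S RL=S RR=W
after cmd 7 (t=75): FL=W FR=S RL=S RR=W
after cmd 8 (t=91): FL=W FR=S RL=W RR=W

start t=8: FL=S FR=W RL=W RR=W
cmd 1: advance +4 → t=12, phase=(8,1,0,15) → FL=W FR=S RL=S RR=W
cmd 2: advance +9 → t=21, phase=(17,10,9,4) → FL=W FR=W RL=W RR=S
cmd 3: advance +11 → t=32, phase=(8,1,0,15) → FL=W FR=S RL=S RR=W
cmd 4: advance +6 → t=38, phase=(14,7,6,1) → FL=W FR=W RL=W RR=S
cmd 5: advance +8 → t=46, phase=(2,15,14,9) → FL=S FR=W RL=W RR=W
cmd 6: advance +10 → t=56, phase=(12,5,4,19) → FL=W FR=S RL=S RR=W
cmd 7: advance +19 → t=75, phase=(11,4,3,18) → FL=W FR=S RL=S RR=W
cmd 8: advance +16 → t=91, phase=(7,0,19,14) → FL=W FR=S RL=W RR=W
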